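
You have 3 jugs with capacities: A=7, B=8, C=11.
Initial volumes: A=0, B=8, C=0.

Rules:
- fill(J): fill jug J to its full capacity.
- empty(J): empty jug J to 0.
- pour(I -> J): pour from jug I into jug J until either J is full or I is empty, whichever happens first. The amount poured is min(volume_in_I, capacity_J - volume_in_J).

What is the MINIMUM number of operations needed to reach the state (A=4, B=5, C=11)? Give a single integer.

BFS from (A=0, B=8, C=0). One shortest path:
  1. fill(C) -> (A=0 B=8 C=11)
  2. pour(C -> A) -> (A=7 B=8 C=4)
  3. empty(A) -> (A=0 B=8 C=4)
  4. pour(C -> A) -> (A=4 B=8 C=0)
  5. pour(B -> C) -> (A=4 B=0 C=8)
  6. fill(B) -> (A=4 B=8 C=8)
  7. pour(B -> C) -> (A=4 B=5 C=11)
Reached target in 7 moves.

Answer: 7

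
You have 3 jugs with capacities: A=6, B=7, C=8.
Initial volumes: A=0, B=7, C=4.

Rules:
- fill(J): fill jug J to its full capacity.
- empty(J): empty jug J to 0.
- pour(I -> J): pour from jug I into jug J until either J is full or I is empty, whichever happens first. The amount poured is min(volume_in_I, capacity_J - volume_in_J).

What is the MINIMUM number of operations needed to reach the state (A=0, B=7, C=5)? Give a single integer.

BFS from (A=0, B=7, C=4). One shortest path:
  1. empty(B) -> (A=0 B=0 C=4)
  2. pour(C -> B) -> (A=0 B=4 C=0)
  3. fill(C) -> (A=0 B=4 C=8)
  4. pour(C -> B) -> (A=0 B=7 C=5)
Reached target in 4 moves.

Answer: 4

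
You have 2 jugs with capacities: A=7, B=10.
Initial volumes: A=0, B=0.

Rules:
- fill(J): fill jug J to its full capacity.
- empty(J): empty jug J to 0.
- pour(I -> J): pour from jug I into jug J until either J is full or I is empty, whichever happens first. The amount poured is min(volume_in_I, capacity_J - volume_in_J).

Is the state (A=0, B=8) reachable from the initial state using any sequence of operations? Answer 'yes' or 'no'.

Answer: yes

Derivation:
BFS from (A=0, B=0):
  1. fill(A) -> (A=7 B=0)
  2. pour(A -> B) -> (A=0 B=7)
  3. fill(A) -> (A=7 B=7)
  4. pour(A -> B) -> (A=4 B=10)
  5. empty(B) -> (A=4 B=0)
  6. pour(A -> B) -> (A=0 B=4)
  7. fill(A) -> (A=7 B=4)
  8. pour(A -> B) -> (A=1 B=10)
  9. empty(B) -> (A=1 B=0)
  10. pour(A -> B) -> (A=0 B=1)
  11. fill(A) -> (A=7 B=1)
  12. pour(A -> B) -> (A=0 B=8)
Target reached → yes.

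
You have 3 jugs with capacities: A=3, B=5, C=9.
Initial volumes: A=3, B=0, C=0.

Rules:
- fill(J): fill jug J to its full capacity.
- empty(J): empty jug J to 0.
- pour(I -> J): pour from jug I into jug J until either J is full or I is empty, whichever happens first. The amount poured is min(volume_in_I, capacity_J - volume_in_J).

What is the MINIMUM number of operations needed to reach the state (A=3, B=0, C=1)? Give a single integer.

BFS from (A=3, B=0, C=0). One shortest path:
  1. empty(A) -> (A=0 B=0 C=0)
  2. fill(C) -> (A=0 B=0 C=9)
  3. pour(C -> A) -> (A=3 B=0 C=6)
  4. pour(C -> B) -> (A=3 B=5 C=1)
  5. empty(B) -> (A=3 B=0 C=1)
Reached target in 5 moves.

Answer: 5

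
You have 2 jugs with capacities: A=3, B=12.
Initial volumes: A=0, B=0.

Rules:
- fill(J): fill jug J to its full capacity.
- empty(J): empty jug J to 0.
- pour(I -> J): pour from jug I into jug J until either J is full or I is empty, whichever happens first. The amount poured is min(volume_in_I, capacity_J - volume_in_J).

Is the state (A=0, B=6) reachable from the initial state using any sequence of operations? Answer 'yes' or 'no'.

BFS from (A=0, B=0):
  1. fill(A) -> (A=3 B=0)
  2. pour(A -> B) -> (A=0 B=3)
  3. fill(A) -> (A=3 B=3)
  4. pour(A -> B) -> (A=0 B=6)
Target reached → yes.

Answer: yes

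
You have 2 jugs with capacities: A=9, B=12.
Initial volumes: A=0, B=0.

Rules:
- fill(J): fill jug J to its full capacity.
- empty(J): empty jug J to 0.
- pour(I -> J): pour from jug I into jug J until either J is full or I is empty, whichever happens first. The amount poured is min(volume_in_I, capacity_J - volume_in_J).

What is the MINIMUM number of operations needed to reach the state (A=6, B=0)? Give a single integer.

BFS from (A=0, B=0). One shortest path:
  1. fill(A) -> (A=9 B=0)
  2. pour(A -> B) -> (A=0 B=9)
  3. fill(A) -> (A=9 B=9)
  4. pour(A -> B) -> (A=6 B=12)
  5. empty(B) -> (A=6 B=0)
Reached target in 5 moves.

Answer: 5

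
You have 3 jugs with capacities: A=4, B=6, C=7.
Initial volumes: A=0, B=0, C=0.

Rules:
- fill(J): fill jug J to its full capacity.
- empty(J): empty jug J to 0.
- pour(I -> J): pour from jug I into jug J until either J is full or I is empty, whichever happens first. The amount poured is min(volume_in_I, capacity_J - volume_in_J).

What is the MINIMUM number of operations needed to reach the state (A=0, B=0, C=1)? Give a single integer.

Answer: 3

Derivation:
BFS from (A=0, B=0, C=0). One shortest path:
  1. fill(C) -> (A=0 B=0 C=7)
  2. pour(C -> B) -> (A=0 B=6 C=1)
  3. empty(B) -> (A=0 B=0 C=1)
Reached target in 3 moves.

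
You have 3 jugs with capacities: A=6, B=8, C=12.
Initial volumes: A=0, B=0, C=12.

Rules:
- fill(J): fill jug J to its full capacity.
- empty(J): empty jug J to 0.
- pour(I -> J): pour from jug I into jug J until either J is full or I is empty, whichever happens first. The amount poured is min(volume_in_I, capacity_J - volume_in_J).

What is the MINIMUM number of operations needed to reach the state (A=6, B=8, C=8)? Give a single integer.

BFS from (A=0, B=0, C=12). One shortest path:
  1. fill(A) -> (A=6 B=0 C=12)
  2. fill(B) -> (A=6 B=8 C=12)
  3. empty(C) -> (A=6 B=8 C=0)
  4. pour(B -> C) -> (A=6 B=0 C=8)
  5. fill(B) -> (A=6 B=8 C=8)
Reached target in 5 moves.

Answer: 5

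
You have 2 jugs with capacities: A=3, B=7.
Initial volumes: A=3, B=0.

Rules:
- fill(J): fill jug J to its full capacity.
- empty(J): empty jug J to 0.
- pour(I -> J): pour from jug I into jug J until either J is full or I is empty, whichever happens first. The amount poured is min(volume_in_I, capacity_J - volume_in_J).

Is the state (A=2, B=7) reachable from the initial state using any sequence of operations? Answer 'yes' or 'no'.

BFS from (A=3, B=0):
  1. pour(A -> B) -> (A=0 B=3)
  2. fill(A) -> (A=3 B=3)
  3. pour(A -> B) -> (A=0 B=6)
  4. fill(A) -> (A=3 B=6)
  5. pour(A -> B) -> (A=2 B=7)
Target reached → yes.

Answer: yes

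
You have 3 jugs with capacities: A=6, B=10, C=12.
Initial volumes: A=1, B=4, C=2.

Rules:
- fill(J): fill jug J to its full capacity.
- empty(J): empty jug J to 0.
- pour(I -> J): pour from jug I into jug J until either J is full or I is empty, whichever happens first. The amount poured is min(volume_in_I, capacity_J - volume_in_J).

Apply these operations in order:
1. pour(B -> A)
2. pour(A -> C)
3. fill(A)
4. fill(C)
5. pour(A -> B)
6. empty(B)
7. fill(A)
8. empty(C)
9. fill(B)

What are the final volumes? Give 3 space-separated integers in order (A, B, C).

Answer: 6 10 0

Derivation:
Step 1: pour(B -> A) -> (A=5 B=0 C=2)
Step 2: pour(A -> C) -> (A=0 B=0 C=7)
Step 3: fill(A) -> (A=6 B=0 C=7)
Step 4: fill(C) -> (A=6 B=0 C=12)
Step 5: pour(A -> B) -> (A=0 B=6 C=12)
Step 6: empty(B) -> (A=0 B=0 C=12)
Step 7: fill(A) -> (A=6 B=0 C=12)
Step 8: empty(C) -> (A=6 B=0 C=0)
Step 9: fill(B) -> (A=6 B=10 C=0)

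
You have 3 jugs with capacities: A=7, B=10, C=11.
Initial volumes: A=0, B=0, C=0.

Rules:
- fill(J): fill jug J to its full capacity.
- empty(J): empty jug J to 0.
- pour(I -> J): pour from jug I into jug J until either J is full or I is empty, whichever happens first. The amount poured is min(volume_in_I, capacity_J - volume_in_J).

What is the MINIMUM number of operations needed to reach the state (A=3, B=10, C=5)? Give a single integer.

Answer: 7

Derivation:
BFS from (A=0, B=0, C=0). One shortest path:
  1. fill(C) -> (A=0 B=0 C=11)
  2. pour(C -> A) -> (A=7 B=0 C=4)
  3. pour(C -> B) -> (A=7 B=4 C=0)
  4. pour(A -> C) -> (A=0 B=4 C=7)
  5. fill(A) -> (A=7 B=4 C=7)
  6. pour(A -> C) -> (A=3 B=4 C=11)
  7. pour(C -> B) -> (A=3 B=10 C=5)
Reached target in 7 moves.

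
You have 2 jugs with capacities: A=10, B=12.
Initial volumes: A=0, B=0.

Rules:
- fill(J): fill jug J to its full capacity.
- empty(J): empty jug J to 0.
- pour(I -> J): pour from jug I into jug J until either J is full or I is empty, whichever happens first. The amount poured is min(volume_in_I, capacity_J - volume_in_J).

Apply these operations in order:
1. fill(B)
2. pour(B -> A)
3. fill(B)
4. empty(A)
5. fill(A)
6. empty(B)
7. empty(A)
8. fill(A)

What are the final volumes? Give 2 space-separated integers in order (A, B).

Step 1: fill(B) -> (A=0 B=12)
Step 2: pour(B -> A) -> (A=10 B=2)
Step 3: fill(B) -> (A=10 B=12)
Step 4: empty(A) -> (A=0 B=12)
Step 5: fill(A) -> (A=10 B=12)
Step 6: empty(B) -> (A=10 B=0)
Step 7: empty(A) -> (A=0 B=0)
Step 8: fill(A) -> (A=10 B=0)

Answer: 10 0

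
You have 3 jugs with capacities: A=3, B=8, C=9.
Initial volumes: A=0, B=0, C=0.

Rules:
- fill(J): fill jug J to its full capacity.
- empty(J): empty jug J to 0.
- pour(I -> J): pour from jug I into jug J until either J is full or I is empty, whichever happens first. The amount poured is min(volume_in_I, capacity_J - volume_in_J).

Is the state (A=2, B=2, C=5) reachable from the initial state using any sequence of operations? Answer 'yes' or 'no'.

Answer: no

Derivation:
BFS explored all 248 reachable states.
Reachable set includes: (0,0,0), (0,0,1), (0,0,2), (0,0,3), (0,0,4), (0,0,5), (0,0,6), (0,0,7), (0,0,8), (0,0,9), (0,1,0), (0,1,1) ...
Target (A=2, B=2, C=5) not in reachable set → no.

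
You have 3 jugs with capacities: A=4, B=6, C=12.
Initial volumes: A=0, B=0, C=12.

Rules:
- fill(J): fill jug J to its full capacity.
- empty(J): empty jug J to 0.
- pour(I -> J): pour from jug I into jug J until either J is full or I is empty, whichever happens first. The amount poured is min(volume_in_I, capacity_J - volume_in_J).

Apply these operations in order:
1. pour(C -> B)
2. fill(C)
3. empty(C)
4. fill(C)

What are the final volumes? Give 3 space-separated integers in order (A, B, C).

Answer: 0 6 12

Derivation:
Step 1: pour(C -> B) -> (A=0 B=6 C=6)
Step 2: fill(C) -> (A=0 B=6 C=12)
Step 3: empty(C) -> (A=0 B=6 C=0)
Step 4: fill(C) -> (A=0 B=6 C=12)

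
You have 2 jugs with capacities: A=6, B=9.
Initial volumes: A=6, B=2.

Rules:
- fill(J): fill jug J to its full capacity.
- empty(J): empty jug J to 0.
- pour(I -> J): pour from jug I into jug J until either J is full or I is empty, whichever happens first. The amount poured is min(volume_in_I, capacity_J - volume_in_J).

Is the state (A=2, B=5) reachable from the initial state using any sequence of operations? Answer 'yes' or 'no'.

BFS explored all 20 reachable states.
Reachable set includes: (0,0), (0,2), (0,3), (0,5), (0,6), (0,8), (0,9), (2,0), (2,9), (3,0), (3,9), (5,0) ...
Target (A=2, B=5) not in reachable set → no.

Answer: no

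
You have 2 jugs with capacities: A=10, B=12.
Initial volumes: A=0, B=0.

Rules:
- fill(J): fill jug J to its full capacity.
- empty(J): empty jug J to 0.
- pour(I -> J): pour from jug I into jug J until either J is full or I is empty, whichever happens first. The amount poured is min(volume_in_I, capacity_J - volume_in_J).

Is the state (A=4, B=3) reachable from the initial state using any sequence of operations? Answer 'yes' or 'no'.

BFS explored all 22 reachable states.
Reachable set includes: (0,0), (0,2), (0,4), (0,6), (0,8), (0,10), (0,12), (2,0), (2,12), (4,0), (4,12), (6,0) ...
Target (A=4, B=3) not in reachable set → no.

Answer: no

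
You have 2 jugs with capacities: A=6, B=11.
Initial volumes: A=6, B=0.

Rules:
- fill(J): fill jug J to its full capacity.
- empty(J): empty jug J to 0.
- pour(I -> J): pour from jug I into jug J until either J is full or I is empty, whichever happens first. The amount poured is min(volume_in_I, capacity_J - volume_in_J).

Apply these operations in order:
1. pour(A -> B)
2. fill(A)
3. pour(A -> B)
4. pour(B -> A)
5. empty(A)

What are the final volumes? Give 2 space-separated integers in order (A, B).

Answer: 0 6

Derivation:
Step 1: pour(A -> B) -> (A=0 B=6)
Step 2: fill(A) -> (A=6 B=6)
Step 3: pour(A -> B) -> (A=1 B=11)
Step 4: pour(B -> A) -> (A=6 B=6)
Step 5: empty(A) -> (A=0 B=6)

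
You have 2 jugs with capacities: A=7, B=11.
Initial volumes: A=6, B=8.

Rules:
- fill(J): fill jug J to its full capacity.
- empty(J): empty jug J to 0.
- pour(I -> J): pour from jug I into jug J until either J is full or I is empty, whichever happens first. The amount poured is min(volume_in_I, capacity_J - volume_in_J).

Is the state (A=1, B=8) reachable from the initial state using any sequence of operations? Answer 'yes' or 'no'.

BFS explored all 37 reachable states.
Reachable set includes: (0,0), (0,1), (0,2), (0,3), (0,4), (0,5), (0,6), (0,7), (0,8), (0,9), (0,10), (0,11) ...
Target (A=1, B=8) not in reachable set → no.

Answer: no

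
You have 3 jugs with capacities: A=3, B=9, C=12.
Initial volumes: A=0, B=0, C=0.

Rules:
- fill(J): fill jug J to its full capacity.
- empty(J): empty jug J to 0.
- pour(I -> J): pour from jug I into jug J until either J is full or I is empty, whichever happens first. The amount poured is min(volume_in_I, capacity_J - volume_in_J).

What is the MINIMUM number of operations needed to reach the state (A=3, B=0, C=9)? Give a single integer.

Answer: 2

Derivation:
BFS from (A=0, B=0, C=0). One shortest path:
  1. fill(C) -> (A=0 B=0 C=12)
  2. pour(C -> A) -> (A=3 B=0 C=9)
Reached target in 2 moves.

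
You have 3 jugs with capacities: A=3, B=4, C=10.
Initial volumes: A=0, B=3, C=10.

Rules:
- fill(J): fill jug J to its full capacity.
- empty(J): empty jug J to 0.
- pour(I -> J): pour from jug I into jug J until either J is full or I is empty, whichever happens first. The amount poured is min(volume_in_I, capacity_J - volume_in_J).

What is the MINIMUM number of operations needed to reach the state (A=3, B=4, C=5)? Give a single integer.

Answer: 4

Derivation:
BFS from (A=0, B=3, C=10). One shortest path:
  1. fill(A) -> (A=3 B=3 C=10)
  2. pour(C -> B) -> (A=3 B=4 C=9)
  3. empty(B) -> (A=3 B=0 C=9)
  4. pour(C -> B) -> (A=3 B=4 C=5)
Reached target in 4 moves.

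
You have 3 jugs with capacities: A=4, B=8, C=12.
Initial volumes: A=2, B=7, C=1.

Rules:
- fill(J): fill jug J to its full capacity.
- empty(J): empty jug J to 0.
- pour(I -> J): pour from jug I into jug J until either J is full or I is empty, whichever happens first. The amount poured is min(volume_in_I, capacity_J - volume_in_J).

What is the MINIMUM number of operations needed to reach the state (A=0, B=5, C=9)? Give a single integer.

BFS from (A=2, B=7, C=1). One shortest path:
  1. pour(B -> A) -> (A=4 B=5 C=1)
  2. pour(A -> C) -> (A=0 B=5 C=5)
  3. fill(A) -> (A=4 B=5 C=5)
  4. pour(A -> C) -> (A=0 B=5 C=9)
Reached target in 4 moves.

Answer: 4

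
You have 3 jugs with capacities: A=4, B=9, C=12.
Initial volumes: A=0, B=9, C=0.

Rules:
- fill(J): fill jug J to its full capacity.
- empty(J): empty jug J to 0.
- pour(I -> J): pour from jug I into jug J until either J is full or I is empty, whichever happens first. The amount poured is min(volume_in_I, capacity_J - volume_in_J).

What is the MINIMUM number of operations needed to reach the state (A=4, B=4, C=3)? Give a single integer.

Answer: 7

Derivation:
BFS from (A=0, B=9, C=0). One shortest path:
  1. fill(A) -> (A=4 B=9 C=0)
  2. empty(B) -> (A=4 B=0 C=0)
  3. fill(C) -> (A=4 B=0 C=12)
  4. pour(C -> B) -> (A=4 B=9 C=3)
  5. empty(B) -> (A=4 B=0 C=3)
  6. pour(A -> B) -> (A=0 B=4 C=3)
  7. fill(A) -> (A=4 B=4 C=3)
Reached target in 7 moves.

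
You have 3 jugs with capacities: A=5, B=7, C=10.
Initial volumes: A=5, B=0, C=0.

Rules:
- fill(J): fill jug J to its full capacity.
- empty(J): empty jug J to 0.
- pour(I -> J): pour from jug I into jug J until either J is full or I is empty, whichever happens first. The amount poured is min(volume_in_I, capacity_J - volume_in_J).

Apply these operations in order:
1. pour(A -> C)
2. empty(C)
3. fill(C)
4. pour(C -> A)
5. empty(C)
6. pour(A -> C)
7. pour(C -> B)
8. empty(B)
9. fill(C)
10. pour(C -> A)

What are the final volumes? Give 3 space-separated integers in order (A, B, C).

Step 1: pour(A -> C) -> (A=0 B=0 C=5)
Step 2: empty(C) -> (A=0 B=0 C=0)
Step 3: fill(C) -> (A=0 B=0 C=10)
Step 4: pour(C -> A) -> (A=5 B=0 C=5)
Step 5: empty(C) -> (A=5 B=0 C=0)
Step 6: pour(A -> C) -> (A=0 B=0 C=5)
Step 7: pour(C -> B) -> (A=0 B=5 C=0)
Step 8: empty(B) -> (A=0 B=0 C=0)
Step 9: fill(C) -> (A=0 B=0 C=10)
Step 10: pour(C -> A) -> (A=5 B=0 C=5)

Answer: 5 0 5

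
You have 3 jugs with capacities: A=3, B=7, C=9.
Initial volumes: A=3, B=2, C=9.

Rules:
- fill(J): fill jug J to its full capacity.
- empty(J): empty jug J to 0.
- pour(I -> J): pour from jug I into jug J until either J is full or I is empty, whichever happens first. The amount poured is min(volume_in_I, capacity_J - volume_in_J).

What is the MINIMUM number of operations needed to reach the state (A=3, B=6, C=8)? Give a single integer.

Answer: 7

Derivation:
BFS from (A=3, B=2, C=9). One shortest path:
  1. empty(A) -> (A=0 B=2 C=9)
  2. pour(B -> A) -> (A=2 B=0 C=9)
  3. pour(C -> A) -> (A=3 B=0 C=8)
  4. pour(A -> B) -> (A=0 B=3 C=8)
  5. fill(A) -> (A=3 B=3 C=8)
  6. pour(A -> B) -> (A=0 B=6 C=8)
  7. fill(A) -> (A=3 B=6 C=8)
Reached target in 7 moves.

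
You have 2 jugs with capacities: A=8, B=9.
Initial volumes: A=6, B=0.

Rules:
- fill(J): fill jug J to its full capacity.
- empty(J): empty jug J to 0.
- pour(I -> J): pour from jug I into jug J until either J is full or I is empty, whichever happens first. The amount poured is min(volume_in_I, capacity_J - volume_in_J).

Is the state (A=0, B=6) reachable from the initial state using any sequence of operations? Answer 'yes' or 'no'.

BFS from (A=6, B=0):
  1. pour(A -> B) -> (A=0 B=6)
Target reached → yes.

Answer: yes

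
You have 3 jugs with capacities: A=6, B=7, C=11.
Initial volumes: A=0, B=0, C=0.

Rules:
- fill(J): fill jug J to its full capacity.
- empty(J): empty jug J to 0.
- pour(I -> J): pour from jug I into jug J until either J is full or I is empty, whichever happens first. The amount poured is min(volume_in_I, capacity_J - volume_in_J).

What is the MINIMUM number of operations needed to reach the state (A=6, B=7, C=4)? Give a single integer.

Answer: 3

Derivation:
BFS from (A=0, B=0, C=0). One shortest path:
  1. fill(A) -> (A=6 B=0 C=0)
  2. fill(C) -> (A=6 B=0 C=11)
  3. pour(C -> B) -> (A=6 B=7 C=4)
Reached target in 3 moves.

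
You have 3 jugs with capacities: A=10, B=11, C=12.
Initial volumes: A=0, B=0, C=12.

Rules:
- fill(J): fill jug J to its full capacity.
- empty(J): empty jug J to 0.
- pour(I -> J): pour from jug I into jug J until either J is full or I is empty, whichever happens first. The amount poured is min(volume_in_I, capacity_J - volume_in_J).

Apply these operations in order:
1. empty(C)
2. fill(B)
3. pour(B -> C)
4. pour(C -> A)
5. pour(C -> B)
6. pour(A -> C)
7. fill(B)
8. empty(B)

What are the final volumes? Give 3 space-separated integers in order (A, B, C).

Answer: 0 0 10

Derivation:
Step 1: empty(C) -> (A=0 B=0 C=0)
Step 2: fill(B) -> (A=0 B=11 C=0)
Step 3: pour(B -> C) -> (A=0 B=0 C=11)
Step 4: pour(C -> A) -> (A=10 B=0 C=1)
Step 5: pour(C -> B) -> (A=10 B=1 C=0)
Step 6: pour(A -> C) -> (A=0 B=1 C=10)
Step 7: fill(B) -> (A=0 B=11 C=10)
Step 8: empty(B) -> (A=0 B=0 C=10)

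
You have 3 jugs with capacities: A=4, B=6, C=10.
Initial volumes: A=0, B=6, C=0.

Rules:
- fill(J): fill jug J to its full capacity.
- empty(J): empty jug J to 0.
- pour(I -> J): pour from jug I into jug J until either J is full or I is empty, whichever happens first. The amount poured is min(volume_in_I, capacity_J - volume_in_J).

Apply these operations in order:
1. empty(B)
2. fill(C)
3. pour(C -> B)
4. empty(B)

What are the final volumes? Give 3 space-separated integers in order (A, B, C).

Step 1: empty(B) -> (A=0 B=0 C=0)
Step 2: fill(C) -> (A=0 B=0 C=10)
Step 3: pour(C -> B) -> (A=0 B=6 C=4)
Step 4: empty(B) -> (A=0 B=0 C=4)

Answer: 0 0 4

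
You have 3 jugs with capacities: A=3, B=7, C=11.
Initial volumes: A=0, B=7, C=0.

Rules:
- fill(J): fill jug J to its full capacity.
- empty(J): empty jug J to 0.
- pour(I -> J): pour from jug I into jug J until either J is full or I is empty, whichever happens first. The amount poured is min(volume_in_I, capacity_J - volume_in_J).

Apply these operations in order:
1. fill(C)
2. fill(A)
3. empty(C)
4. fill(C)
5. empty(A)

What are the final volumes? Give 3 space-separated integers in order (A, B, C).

Step 1: fill(C) -> (A=0 B=7 C=11)
Step 2: fill(A) -> (A=3 B=7 C=11)
Step 3: empty(C) -> (A=3 B=7 C=0)
Step 4: fill(C) -> (A=3 B=7 C=11)
Step 5: empty(A) -> (A=0 B=7 C=11)

Answer: 0 7 11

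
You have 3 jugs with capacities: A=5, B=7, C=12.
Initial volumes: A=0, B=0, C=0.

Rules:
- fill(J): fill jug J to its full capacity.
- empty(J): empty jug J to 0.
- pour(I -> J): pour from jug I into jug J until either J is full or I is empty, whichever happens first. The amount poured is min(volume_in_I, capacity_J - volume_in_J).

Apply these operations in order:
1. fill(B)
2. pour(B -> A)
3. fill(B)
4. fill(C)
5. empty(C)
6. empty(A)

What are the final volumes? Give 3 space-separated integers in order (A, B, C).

Answer: 0 7 0

Derivation:
Step 1: fill(B) -> (A=0 B=7 C=0)
Step 2: pour(B -> A) -> (A=5 B=2 C=0)
Step 3: fill(B) -> (A=5 B=7 C=0)
Step 4: fill(C) -> (A=5 B=7 C=12)
Step 5: empty(C) -> (A=5 B=7 C=0)
Step 6: empty(A) -> (A=0 B=7 C=0)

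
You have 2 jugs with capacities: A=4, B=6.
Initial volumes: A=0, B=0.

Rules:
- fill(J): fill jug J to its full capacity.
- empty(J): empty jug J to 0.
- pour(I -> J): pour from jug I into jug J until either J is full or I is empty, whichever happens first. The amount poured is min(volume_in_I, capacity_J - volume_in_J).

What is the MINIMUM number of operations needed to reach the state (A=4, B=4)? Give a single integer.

Answer: 3

Derivation:
BFS from (A=0, B=0). One shortest path:
  1. fill(A) -> (A=4 B=0)
  2. pour(A -> B) -> (A=0 B=4)
  3. fill(A) -> (A=4 B=4)
Reached target in 3 moves.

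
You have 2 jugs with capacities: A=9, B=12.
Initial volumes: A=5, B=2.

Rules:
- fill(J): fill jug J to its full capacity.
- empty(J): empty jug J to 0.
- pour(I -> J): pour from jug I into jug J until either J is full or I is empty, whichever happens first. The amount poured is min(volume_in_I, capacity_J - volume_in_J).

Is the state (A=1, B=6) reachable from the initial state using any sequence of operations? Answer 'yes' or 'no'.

Answer: no

Derivation:
BFS explored all 43 reachable states.
Reachable set includes: (0,0), (0,1), (0,2), (0,3), (0,4), (0,5), (0,6), (0,7), (0,8), (0,9), (0,10), (0,11) ...
Target (A=1, B=6) not in reachable set → no.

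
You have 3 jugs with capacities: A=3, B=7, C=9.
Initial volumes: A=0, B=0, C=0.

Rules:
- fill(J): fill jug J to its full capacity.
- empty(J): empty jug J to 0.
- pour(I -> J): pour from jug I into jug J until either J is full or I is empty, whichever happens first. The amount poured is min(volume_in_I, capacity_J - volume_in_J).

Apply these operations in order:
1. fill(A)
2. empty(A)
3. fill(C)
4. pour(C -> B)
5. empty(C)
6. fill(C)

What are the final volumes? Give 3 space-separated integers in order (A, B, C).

Step 1: fill(A) -> (A=3 B=0 C=0)
Step 2: empty(A) -> (A=0 B=0 C=0)
Step 3: fill(C) -> (A=0 B=0 C=9)
Step 4: pour(C -> B) -> (A=0 B=7 C=2)
Step 5: empty(C) -> (A=0 B=7 C=0)
Step 6: fill(C) -> (A=0 B=7 C=9)

Answer: 0 7 9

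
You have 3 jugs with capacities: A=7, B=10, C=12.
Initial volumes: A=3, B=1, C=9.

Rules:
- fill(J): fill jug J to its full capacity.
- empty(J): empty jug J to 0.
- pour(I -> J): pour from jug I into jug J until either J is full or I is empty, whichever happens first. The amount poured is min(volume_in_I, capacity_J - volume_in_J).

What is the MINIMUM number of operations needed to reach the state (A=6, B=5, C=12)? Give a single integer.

BFS from (A=3, B=1, C=9). One shortest path:
  1. pour(C -> A) -> (A=7 B=1 C=5)
  2. pour(C -> B) -> (A=7 B=6 C=0)
  3. pour(A -> C) -> (A=0 B=6 C=7)
  4. pour(B -> A) -> (A=6 B=0 C=7)
  5. fill(B) -> (A=6 B=10 C=7)
  6. pour(B -> C) -> (A=6 B=5 C=12)
Reached target in 6 moves.

Answer: 6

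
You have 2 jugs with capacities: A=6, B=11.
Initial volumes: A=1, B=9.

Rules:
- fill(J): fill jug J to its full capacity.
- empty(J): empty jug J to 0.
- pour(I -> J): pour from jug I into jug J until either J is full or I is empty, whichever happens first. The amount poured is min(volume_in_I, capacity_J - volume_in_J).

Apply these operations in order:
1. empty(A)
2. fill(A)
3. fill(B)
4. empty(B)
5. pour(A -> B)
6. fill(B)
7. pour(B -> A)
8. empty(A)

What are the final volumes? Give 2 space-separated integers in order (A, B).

Step 1: empty(A) -> (A=0 B=9)
Step 2: fill(A) -> (A=6 B=9)
Step 3: fill(B) -> (A=6 B=11)
Step 4: empty(B) -> (A=6 B=0)
Step 5: pour(A -> B) -> (A=0 B=6)
Step 6: fill(B) -> (A=0 B=11)
Step 7: pour(B -> A) -> (A=6 B=5)
Step 8: empty(A) -> (A=0 B=5)

Answer: 0 5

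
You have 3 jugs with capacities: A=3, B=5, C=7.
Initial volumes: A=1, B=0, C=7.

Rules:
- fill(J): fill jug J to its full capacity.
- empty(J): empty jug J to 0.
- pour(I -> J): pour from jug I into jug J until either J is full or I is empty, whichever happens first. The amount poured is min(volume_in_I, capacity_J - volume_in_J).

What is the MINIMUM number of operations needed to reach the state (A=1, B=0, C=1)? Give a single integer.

BFS from (A=1, B=0, C=7). One shortest path:
  1. empty(A) -> (A=0 B=0 C=7)
  2. pour(C -> A) -> (A=3 B=0 C=4)
  3. pour(A -> B) -> (A=0 B=3 C=4)
  4. pour(C -> A) -> (A=3 B=3 C=1)
  5. pour(A -> B) -> (A=1 B=5 C=1)
  6. empty(B) -> (A=1 B=0 C=1)
Reached target in 6 moves.

Answer: 6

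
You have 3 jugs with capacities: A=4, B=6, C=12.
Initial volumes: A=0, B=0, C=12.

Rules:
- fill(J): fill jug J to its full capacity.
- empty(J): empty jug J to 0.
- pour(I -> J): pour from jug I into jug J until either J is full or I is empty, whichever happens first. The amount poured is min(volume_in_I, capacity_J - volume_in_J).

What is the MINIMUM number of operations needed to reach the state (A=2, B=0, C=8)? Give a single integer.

BFS from (A=0, B=0, C=12). One shortest path:
  1. fill(A) -> (A=4 B=0 C=12)
  2. pour(A -> B) -> (A=0 B=4 C=12)
  3. pour(C -> A) -> (A=4 B=4 C=8)
  4. pour(A -> B) -> (A=2 B=6 C=8)
  5. empty(B) -> (A=2 B=0 C=8)
Reached target in 5 moves.

Answer: 5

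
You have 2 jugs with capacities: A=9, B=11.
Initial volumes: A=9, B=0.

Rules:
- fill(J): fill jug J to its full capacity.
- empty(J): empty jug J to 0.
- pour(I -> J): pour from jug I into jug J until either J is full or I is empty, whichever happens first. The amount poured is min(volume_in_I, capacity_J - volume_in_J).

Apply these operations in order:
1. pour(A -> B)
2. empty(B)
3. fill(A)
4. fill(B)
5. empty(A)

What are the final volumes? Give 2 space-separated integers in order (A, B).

Step 1: pour(A -> B) -> (A=0 B=9)
Step 2: empty(B) -> (A=0 B=0)
Step 3: fill(A) -> (A=9 B=0)
Step 4: fill(B) -> (A=9 B=11)
Step 5: empty(A) -> (A=0 B=11)

Answer: 0 11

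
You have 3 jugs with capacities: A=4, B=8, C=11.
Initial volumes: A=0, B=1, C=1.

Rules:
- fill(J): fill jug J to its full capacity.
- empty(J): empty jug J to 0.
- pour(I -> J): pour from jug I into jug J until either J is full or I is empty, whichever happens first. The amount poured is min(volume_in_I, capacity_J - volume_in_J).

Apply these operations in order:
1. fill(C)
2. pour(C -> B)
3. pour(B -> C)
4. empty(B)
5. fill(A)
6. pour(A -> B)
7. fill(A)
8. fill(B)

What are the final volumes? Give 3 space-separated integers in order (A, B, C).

Answer: 4 8 11

Derivation:
Step 1: fill(C) -> (A=0 B=1 C=11)
Step 2: pour(C -> B) -> (A=0 B=8 C=4)
Step 3: pour(B -> C) -> (A=0 B=1 C=11)
Step 4: empty(B) -> (A=0 B=0 C=11)
Step 5: fill(A) -> (A=4 B=0 C=11)
Step 6: pour(A -> B) -> (A=0 B=4 C=11)
Step 7: fill(A) -> (A=4 B=4 C=11)
Step 8: fill(B) -> (A=4 B=8 C=11)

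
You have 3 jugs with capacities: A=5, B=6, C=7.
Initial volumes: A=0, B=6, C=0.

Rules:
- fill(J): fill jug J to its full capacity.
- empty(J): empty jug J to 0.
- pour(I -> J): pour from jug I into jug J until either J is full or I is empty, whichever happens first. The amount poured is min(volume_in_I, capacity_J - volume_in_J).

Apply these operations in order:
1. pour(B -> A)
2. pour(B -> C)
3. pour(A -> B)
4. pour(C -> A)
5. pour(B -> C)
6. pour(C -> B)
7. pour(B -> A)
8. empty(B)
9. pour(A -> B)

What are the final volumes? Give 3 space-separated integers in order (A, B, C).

Answer: 0 5 0

Derivation:
Step 1: pour(B -> A) -> (A=5 B=1 C=0)
Step 2: pour(B -> C) -> (A=5 B=0 C=1)
Step 3: pour(A -> B) -> (A=0 B=5 C=1)
Step 4: pour(C -> A) -> (A=1 B=5 C=0)
Step 5: pour(B -> C) -> (A=1 B=0 C=5)
Step 6: pour(C -> B) -> (A=1 B=5 C=0)
Step 7: pour(B -> A) -> (A=5 B=1 C=0)
Step 8: empty(B) -> (A=5 B=0 C=0)
Step 9: pour(A -> B) -> (A=0 B=5 C=0)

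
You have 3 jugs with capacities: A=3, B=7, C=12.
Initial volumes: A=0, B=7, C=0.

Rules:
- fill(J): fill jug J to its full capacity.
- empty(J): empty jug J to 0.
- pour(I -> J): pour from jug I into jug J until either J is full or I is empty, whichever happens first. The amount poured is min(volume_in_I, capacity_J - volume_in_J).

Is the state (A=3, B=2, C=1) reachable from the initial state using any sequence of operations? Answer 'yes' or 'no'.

Answer: yes

Derivation:
BFS from (A=0, B=7, C=0):
  1. fill(A) -> (A=3 B=7 C=0)
  2. pour(A -> C) -> (A=0 B=7 C=3)
  3. fill(A) -> (A=3 B=7 C=3)
  4. pour(B -> C) -> (A=3 B=0 C=10)
  5. pour(A -> C) -> (A=1 B=0 C=12)
  6. pour(C -> B) -> (A=1 B=7 C=5)
  7. empty(B) -> (A=1 B=0 C=5)
  8. pour(C -> B) -> (A=1 B=5 C=0)
  9. pour(A -> C) -> (A=0 B=5 C=1)
  10. pour(B -> A) -> (A=3 B=2 C=1)
Target reached → yes.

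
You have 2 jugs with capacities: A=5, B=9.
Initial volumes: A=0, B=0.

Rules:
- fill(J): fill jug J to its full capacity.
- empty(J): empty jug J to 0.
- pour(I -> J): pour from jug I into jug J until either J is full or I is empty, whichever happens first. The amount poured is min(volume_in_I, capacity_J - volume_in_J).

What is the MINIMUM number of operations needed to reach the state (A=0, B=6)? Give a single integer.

Answer: 8

Derivation:
BFS from (A=0, B=0). One shortest path:
  1. fill(A) -> (A=5 B=0)
  2. pour(A -> B) -> (A=0 B=5)
  3. fill(A) -> (A=5 B=5)
  4. pour(A -> B) -> (A=1 B=9)
  5. empty(B) -> (A=1 B=0)
  6. pour(A -> B) -> (A=0 B=1)
  7. fill(A) -> (A=5 B=1)
  8. pour(A -> B) -> (A=0 B=6)
Reached target in 8 moves.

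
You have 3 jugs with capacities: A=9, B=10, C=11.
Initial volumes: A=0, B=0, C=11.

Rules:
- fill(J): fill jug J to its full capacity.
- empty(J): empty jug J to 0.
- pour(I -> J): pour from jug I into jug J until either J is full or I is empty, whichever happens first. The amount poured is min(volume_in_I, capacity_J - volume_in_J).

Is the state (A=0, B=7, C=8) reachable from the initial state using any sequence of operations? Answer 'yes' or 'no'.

Answer: yes

Derivation:
BFS from (A=0, B=0, C=11):
  1. fill(A) -> (A=9 B=0 C=11)
  2. fill(B) -> (A=9 B=10 C=11)
  3. empty(C) -> (A=9 B=10 C=0)
  4. pour(A -> C) -> (A=0 B=10 C=9)
  5. fill(A) -> (A=9 B=10 C=9)
  6. pour(A -> C) -> (A=7 B=10 C=11)
  7. empty(C) -> (A=7 B=10 C=0)
  8. pour(B -> C) -> (A=7 B=0 C=10)
  9. pour(A -> B) -> (A=0 B=7 C=10)
  10. fill(A) -> (A=9 B=7 C=10)
  11. pour(A -> C) -> (A=8 B=7 C=11)
  12. empty(C) -> (A=8 B=7 C=0)
  13. pour(A -> C) -> (A=0 B=7 C=8)
Target reached → yes.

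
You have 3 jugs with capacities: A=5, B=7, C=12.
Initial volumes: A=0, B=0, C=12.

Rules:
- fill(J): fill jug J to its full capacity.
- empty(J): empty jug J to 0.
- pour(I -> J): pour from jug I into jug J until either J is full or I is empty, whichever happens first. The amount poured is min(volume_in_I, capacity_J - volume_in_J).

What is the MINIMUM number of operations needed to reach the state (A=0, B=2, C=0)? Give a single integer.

BFS from (A=0, B=0, C=12). One shortest path:
  1. fill(B) -> (A=0 B=7 C=12)
  2. empty(C) -> (A=0 B=7 C=0)
  3. pour(B -> A) -> (A=5 B=2 C=0)
  4. empty(A) -> (A=0 B=2 C=0)
Reached target in 4 moves.

Answer: 4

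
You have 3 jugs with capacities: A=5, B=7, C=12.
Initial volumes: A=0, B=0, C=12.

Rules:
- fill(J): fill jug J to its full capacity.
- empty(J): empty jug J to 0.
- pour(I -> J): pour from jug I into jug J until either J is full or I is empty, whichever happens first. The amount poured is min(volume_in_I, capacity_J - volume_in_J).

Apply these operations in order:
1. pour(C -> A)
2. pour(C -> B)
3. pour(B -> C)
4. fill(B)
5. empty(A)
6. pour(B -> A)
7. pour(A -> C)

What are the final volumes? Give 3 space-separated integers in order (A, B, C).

Step 1: pour(C -> A) -> (A=5 B=0 C=7)
Step 2: pour(C -> B) -> (A=5 B=7 C=0)
Step 3: pour(B -> C) -> (A=5 B=0 C=7)
Step 4: fill(B) -> (A=5 B=7 C=7)
Step 5: empty(A) -> (A=0 B=7 C=7)
Step 6: pour(B -> A) -> (A=5 B=2 C=7)
Step 7: pour(A -> C) -> (A=0 B=2 C=12)

Answer: 0 2 12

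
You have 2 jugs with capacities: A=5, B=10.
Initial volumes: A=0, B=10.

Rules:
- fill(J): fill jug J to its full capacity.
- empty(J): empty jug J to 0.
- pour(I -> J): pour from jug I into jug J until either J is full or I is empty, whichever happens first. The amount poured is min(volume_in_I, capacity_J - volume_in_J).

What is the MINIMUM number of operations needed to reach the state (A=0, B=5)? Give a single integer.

Answer: 2

Derivation:
BFS from (A=0, B=10). One shortest path:
  1. pour(B -> A) -> (A=5 B=5)
  2. empty(A) -> (A=0 B=5)
Reached target in 2 moves.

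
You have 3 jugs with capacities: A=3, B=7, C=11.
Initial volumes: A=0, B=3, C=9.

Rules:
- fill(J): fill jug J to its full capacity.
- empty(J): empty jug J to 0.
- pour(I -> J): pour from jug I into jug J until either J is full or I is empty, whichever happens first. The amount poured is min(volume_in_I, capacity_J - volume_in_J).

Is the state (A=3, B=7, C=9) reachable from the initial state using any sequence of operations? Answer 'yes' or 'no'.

Answer: yes

Derivation:
BFS from (A=0, B=3, C=9):
  1. fill(A) -> (A=3 B=3 C=9)
  2. fill(B) -> (A=3 B=7 C=9)
Target reached → yes.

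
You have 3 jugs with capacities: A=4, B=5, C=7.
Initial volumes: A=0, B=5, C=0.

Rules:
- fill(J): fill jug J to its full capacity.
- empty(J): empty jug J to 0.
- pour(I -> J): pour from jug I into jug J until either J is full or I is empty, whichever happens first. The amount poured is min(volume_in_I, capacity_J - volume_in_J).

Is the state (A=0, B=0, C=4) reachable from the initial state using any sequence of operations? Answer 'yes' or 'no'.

Answer: yes

Derivation:
BFS from (A=0, B=5, C=0):
  1. fill(A) -> (A=4 B=5 C=0)
  2. empty(B) -> (A=4 B=0 C=0)
  3. pour(A -> C) -> (A=0 B=0 C=4)
Target reached → yes.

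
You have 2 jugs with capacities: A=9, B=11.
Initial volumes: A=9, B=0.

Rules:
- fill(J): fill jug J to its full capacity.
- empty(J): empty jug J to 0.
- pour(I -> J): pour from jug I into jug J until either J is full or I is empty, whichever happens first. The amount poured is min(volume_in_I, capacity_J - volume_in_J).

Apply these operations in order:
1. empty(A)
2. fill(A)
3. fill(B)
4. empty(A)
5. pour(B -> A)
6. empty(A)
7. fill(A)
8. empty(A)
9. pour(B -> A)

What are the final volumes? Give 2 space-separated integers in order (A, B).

Step 1: empty(A) -> (A=0 B=0)
Step 2: fill(A) -> (A=9 B=0)
Step 3: fill(B) -> (A=9 B=11)
Step 4: empty(A) -> (A=0 B=11)
Step 5: pour(B -> A) -> (A=9 B=2)
Step 6: empty(A) -> (A=0 B=2)
Step 7: fill(A) -> (A=9 B=2)
Step 8: empty(A) -> (A=0 B=2)
Step 9: pour(B -> A) -> (A=2 B=0)

Answer: 2 0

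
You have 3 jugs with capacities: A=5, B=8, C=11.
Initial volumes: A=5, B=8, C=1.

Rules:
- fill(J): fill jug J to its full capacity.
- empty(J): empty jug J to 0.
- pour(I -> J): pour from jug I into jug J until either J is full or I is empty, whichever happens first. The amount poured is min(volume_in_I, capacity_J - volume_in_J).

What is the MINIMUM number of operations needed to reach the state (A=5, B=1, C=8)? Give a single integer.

Answer: 5

Derivation:
BFS from (A=5, B=8, C=1). One shortest path:
  1. empty(A) -> (A=0 B=8 C=1)
  2. pour(C -> A) -> (A=1 B=8 C=0)
  3. pour(B -> C) -> (A=1 B=0 C=8)
  4. pour(A -> B) -> (A=0 B=1 C=8)
  5. fill(A) -> (A=5 B=1 C=8)
Reached target in 5 moves.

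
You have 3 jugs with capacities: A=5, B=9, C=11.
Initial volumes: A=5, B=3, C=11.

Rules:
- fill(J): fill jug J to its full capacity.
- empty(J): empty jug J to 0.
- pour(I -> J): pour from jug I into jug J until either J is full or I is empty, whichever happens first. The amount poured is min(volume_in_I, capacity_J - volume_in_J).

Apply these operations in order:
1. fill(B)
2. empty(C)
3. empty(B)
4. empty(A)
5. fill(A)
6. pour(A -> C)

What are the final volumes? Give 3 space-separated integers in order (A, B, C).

Step 1: fill(B) -> (A=5 B=9 C=11)
Step 2: empty(C) -> (A=5 B=9 C=0)
Step 3: empty(B) -> (A=5 B=0 C=0)
Step 4: empty(A) -> (A=0 B=0 C=0)
Step 5: fill(A) -> (A=5 B=0 C=0)
Step 6: pour(A -> C) -> (A=0 B=0 C=5)

Answer: 0 0 5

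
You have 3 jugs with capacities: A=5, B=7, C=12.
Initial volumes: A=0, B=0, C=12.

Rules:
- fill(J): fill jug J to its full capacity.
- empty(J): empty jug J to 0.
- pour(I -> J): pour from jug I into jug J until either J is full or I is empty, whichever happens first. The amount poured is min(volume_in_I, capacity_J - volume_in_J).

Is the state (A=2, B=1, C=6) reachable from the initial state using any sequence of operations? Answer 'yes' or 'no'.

BFS explored all 360 reachable states.
Reachable set includes: (0,0,0), (0,0,1), (0,0,2), (0,0,3), (0,0,4), (0,0,5), (0,0,6), (0,0,7), (0,0,8), (0,0,9), (0,0,10), (0,0,11) ...
Target (A=2, B=1, C=6) not in reachable set → no.

Answer: no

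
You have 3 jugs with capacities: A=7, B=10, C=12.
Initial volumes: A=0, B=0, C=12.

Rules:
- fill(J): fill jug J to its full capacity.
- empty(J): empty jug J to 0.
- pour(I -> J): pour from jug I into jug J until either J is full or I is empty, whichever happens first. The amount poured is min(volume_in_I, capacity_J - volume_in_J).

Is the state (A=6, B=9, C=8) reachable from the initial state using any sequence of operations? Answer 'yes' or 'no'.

BFS explored all 550 reachable states.
Reachable set includes: (0,0,0), (0,0,1), (0,0,2), (0,0,3), (0,0,4), (0,0,5), (0,0,6), (0,0,7), (0,0,8), (0,0,9), (0,0,10), (0,0,11) ...
Target (A=6, B=9, C=8) not in reachable set → no.

Answer: no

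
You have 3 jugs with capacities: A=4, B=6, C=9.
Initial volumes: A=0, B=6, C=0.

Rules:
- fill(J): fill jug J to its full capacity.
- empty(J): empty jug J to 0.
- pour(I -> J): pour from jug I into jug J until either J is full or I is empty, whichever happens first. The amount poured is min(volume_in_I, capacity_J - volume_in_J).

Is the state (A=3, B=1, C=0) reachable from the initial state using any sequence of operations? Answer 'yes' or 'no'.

BFS from (A=0, B=6, C=0):
  1. fill(A) -> (A=4 B=6 C=0)
  2. pour(B -> C) -> (A=4 B=0 C=6)
  3. pour(A -> C) -> (A=1 B=0 C=9)
  4. pour(C -> B) -> (A=1 B=6 C=3)
  5. empty(B) -> (A=1 B=0 C=3)
  6. pour(A -> B) -> (A=0 B=1 C=3)
  7. pour(C -> A) -> (A=3 B=1 C=0)
Target reached → yes.

Answer: yes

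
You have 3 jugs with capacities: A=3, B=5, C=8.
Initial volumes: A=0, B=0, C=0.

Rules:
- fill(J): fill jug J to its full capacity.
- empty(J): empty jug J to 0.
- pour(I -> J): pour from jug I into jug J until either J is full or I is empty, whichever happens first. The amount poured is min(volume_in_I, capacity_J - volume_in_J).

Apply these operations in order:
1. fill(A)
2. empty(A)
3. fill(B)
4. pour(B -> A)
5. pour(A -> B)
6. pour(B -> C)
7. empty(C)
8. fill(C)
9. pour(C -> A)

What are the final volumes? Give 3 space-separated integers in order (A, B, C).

Step 1: fill(A) -> (A=3 B=0 C=0)
Step 2: empty(A) -> (A=0 B=0 C=0)
Step 3: fill(B) -> (A=0 B=5 C=0)
Step 4: pour(B -> A) -> (A=3 B=2 C=0)
Step 5: pour(A -> B) -> (A=0 B=5 C=0)
Step 6: pour(B -> C) -> (A=0 B=0 C=5)
Step 7: empty(C) -> (A=0 B=0 C=0)
Step 8: fill(C) -> (A=0 B=0 C=8)
Step 9: pour(C -> A) -> (A=3 B=0 C=5)

Answer: 3 0 5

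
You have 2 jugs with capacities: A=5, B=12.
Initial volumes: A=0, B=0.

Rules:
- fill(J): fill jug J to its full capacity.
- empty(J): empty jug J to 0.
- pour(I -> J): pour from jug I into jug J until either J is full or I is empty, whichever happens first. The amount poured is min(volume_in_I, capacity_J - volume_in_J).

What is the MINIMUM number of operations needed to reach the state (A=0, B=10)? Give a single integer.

Answer: 4

Derivation:
BFS from (A=0, B=0). One shortest path:
  1. fill(A) -> (A=5 B=0)
  2. pour(A -> B) -> (A=0 B=5)
  3. fill(A) -> (A=5 B=5)
  4. pour(A -> B) -> (A=0 B=10)
Reached target in 4 moves.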